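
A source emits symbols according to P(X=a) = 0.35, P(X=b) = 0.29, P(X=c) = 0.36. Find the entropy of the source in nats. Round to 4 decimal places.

H(X) = −Σ p·ln p.
  −(0.35)·ln(0.35) = 0.36744
  −(0.29)·ln(0.29) = 0.35898
  −(0.36)·ln(0.36) = 0.36779
Sum: 0.36744 + 0.35898 + 0.36779 = 1.0942 nats.

1.0942 nats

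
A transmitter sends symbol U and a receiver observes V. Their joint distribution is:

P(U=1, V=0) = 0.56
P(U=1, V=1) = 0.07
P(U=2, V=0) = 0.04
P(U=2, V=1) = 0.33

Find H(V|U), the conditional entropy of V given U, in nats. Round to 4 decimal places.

Chain rule: H(V|U) = H(U,V) − H(U).
Marginals: p(U) = (0.6300, 0.3700), p(V) = (0.6000, 0.4000).
H(U,V) = 1.0055 nats; H(U) = 0.6590 nats.
H(V|U) = 1.0055 − 0.6590 = 0.3465 nats.

0.3465 nats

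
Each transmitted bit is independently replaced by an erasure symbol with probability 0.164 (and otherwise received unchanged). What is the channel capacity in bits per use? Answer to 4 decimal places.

0.8360 bits

Binary erasure channel: capacity C = 1 − ε.
C = 1 − 0.164 = 0.8360 bits per channel use.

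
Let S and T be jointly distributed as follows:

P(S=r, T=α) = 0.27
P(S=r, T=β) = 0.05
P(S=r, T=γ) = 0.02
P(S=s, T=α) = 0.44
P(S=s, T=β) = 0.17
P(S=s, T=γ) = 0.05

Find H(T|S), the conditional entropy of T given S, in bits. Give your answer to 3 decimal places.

Chain rule: H(T|S) = H(S,T) − H(S).
Marginals: p(S) = (0.3400, 0.6600), p(T) = (0.7100, 0.2200, 0.0700).
H(S,T) = 2.0108 bits; H(S) = 0.9248 bits.
H(T|S) = 2.0108 − 0.9248 = 1.086 bits.

1.086 bits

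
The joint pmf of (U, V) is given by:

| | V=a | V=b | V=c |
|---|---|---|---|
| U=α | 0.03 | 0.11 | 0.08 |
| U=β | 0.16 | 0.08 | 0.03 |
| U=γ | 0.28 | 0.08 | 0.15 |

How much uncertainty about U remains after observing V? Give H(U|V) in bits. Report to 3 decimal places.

1.349 bits

Marginals: p(U) = (0.2200, 0.2700, 0.5100), p(V) = (0.4700, 0.2700, 0.2600).
H(U|V) = Σ p(V) · H(U|V=·).
  V=a: p=0.4700, H(U|V=a) = 1.2278
  V=b: p=0.2700, H(U|V=b) = 1.5677
  V=c: p=0.2600, H(U|V=c) = 1.3405
Weighted sum = 1.349 bits.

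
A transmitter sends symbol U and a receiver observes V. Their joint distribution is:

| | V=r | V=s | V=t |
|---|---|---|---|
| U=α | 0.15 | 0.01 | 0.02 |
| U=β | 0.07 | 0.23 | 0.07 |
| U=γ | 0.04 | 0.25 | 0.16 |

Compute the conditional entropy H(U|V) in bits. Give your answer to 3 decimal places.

Chain rule: H(U|V) = H(U,V) − H(V).
Marginals: p(U) = (0.1800, 0.3700, 0.4500), p(V) = (0.2600, 0.4900, 0.2500).
H(U,V) = 2.7234 bits; H(V) = 1.5096 bits.
H(U|V) = 2.7234 − 1.5096 = 1.214 bits.

1.214 bits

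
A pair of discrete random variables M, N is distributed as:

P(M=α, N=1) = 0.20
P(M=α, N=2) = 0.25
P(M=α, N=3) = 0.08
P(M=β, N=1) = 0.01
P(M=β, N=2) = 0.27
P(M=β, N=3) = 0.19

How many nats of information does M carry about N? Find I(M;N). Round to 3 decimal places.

0.127 nats

Marginals: p(M) = (0.5300, 0.4700), p(N) = (0.2100, 0.5200, 0.2700).
I(M;N) = H(M) + H(N) − H(M,N).
H(M) = 0.6913, H(N) = 1.0213, H(M,N) = 1.5856.
I(M;N) = 0.6913 + 1.0213 − 1.5856 = 0.127 nats.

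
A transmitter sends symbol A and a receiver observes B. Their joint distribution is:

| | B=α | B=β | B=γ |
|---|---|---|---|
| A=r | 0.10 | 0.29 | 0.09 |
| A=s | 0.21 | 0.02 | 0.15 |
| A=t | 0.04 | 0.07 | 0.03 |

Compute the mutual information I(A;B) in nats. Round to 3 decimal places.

0.167 nats

Marginals: p(A) = (0.4800, 0.3800, 0.1400), p(B) = (0.3500, 0.3800, 0.2700).
I(A;B) = H(A) + H(B) − H(A,B).
H(A) = 0.9952, H(B) = 1.0886, H(A,B) = 1.9166.
I(A;B) = 0.9952 + 1.0886 − 1.9166 = 0.167 nats.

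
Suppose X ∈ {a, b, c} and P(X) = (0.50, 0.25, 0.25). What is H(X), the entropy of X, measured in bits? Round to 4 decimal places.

1.5000 bits

H(X) = −Σ p·log₂ p.
  −(0.50)·log₂(0.50) = 0.50000
  −(0.25)·log₂(0.25) = 0.50000
  −(0.25)·log₂(0.25) = 0.50000
Sum: 0.50000 + 0.50000 + 0.50000 = 1.5000 bits.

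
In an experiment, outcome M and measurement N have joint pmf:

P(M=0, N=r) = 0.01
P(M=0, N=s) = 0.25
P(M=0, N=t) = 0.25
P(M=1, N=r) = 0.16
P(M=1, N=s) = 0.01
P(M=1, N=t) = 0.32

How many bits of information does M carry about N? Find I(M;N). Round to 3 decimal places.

Marginals: p(M) = (0.5100, 0.4900), p(N) = (0.1700, 0.2600, 0.5700).
I(M;N) = H(M) + H(N) − H(M,N).
H(M) = 0.9997, H(N) = 1.4021, H(M,N) = 2.0819.
I(M;N) = 0.9997 + 1.4021 − 2.0819 = 0.320 bits.

0.320 bits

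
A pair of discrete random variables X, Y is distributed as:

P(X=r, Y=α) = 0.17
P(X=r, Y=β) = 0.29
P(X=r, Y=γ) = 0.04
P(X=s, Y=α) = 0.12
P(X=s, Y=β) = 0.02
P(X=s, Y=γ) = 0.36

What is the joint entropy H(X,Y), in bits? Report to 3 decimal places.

2.149 bits

H(X,Y) = −Σ p(x,y)·log₂ p(x,y) over all 6 cells.
  cell (r,α): −0.17·log₂0.17 = 0.4346
  cell (r,β): −0.29·log₂0.29 = 0.5179
  cell (r,γ): −0.04·log₂0.04 = 0.1858
  cell (s,α): −0.12·log₂0.12 = 0.3671
  cell (s,β): −0.02·log₂0.02 = 0.1129
  cell (s,γ): −0.36·log₂0.36 = 0.5306
Sum = 2.149 bits.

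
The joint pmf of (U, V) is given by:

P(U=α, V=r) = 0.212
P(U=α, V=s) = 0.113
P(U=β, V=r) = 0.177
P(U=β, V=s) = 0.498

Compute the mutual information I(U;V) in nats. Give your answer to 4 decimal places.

Marginals: p(U) = (0.3250, 0.6750), p(V) = (0.3890, 0.6110).
I(U;V) = Σ p(x,y)·ln[p(x,y)/(p(x)p(y))].
  (α,r): 0.212·ln(1.6769) = 0.10959
  (α,s): 0.113·ln(0.5691) = -0.06371
  (β,r): 0.177·ln(0.6741) = -0.06981
  (β,s): 0.498·ln(1.2075) = 0.09390
Sum = 0.0700 nats.

0.0700 nats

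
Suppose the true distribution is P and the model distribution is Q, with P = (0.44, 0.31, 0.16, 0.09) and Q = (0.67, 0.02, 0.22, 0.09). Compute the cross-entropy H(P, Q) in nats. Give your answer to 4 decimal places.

1.8479 nats

H(P,Q) = −Σ p·ln q.
  −0.44·ln(0.67) = 0.17621
  −0.31·ln(0.02) = 1.21273
  −0.16·ln(0.22) = 0.24226
  −0.09·ln(0.09) = 0.21672
H(P,Q) = 1.8479 nats.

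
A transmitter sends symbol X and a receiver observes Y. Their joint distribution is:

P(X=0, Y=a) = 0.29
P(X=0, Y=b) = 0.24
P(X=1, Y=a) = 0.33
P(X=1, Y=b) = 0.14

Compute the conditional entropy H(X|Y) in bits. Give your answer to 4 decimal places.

0.9789 bits

Marginals: p(X) = (0.5300, 0.4700), p(Y) = (0.6200, 0.3800).
H(X|Y) = Σ p(Y) · H(X|Y=·).
  Y=a: p=0.6200, H(X|Y=a) = 0.9970
  Y=b: p=0.3800, H(X|Y=b) = 0.9495
Weighted sum = 0.9789 bits.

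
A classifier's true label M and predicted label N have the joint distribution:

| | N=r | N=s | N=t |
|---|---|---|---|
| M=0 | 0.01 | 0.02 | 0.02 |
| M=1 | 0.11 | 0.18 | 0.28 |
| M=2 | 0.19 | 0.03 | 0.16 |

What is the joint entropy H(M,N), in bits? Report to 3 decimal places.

H(M,N) = −Σ p(x,y)·log₂ p(x,y) over all 9 cells.
  cell (0,r): −0.01·log₂0.01 = 0.0664
  cell (0,s): −0.02·log₂0.02 = 0.1129
  cell (0,t): −0.02·log₂0.02 = 0.1129
  cell (1,r): −0.11·log₂0.11 = 0.3503
  cell (1,s): −0.18·log₂0.18 = 0.4453
  cell (1,t): −0.28·log₂0.28 = 0.5142
  cell (2,r): −0.19·log₂0.19 = 0.4552
  cell (2,s): −0.03·log₂0.03 = 0.1518
  cell (2,t): −0.16·log₂0.16 = 0.4230
Sum = 2.632 bits.

2.632 bits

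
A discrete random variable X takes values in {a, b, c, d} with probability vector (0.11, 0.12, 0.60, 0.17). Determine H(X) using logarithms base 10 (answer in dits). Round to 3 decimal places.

0.480 dits

H(X) = −Σ p·log₁₀ p.
  −(0.11)·log₁₀(0.11) = 0.1054
  −(0.12)·log₁₀(0.12) = 0.1105
  −(0.60)·log₁₀(0.60) = 0.1331
  −(0.17)·log₁₀(0.17) = 0.1308
Sum: 0.1054 + 0.1105 + 0.1331 + 0.1308 = 0.480 dits.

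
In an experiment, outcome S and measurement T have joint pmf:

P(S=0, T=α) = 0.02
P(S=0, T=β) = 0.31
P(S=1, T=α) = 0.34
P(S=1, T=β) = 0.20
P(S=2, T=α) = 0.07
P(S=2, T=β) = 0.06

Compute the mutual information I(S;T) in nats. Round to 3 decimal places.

Marginals: p(S) = (0.3300, 0.5400, 0.1300), p(T) = (0.4300, 0.5700).
I(S;T) = H(S) + H(T) − H(S,T).
H(S) = 0.9638, H(T) = 0.6833, H(S,T) = 1.4849.
I(S;T) = 0.9638 + 0.6833 − 1.4849 = 0.162 nats.

0.162 nats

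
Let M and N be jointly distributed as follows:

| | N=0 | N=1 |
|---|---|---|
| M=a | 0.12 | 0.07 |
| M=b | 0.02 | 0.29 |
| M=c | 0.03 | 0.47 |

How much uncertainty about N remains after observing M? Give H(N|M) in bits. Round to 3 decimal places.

0.451 bits

Chain rule: H(N|M) = H(M,N) − H(M).
Marginals: p(M) = (0.1900, 0.3100, 0.5000), p(N) = (0.1700, 0.8300).
H(M,N) = 1.9301 bits; H(M) = 1.4790 bits.
H(N|M) = 1.9301 − 1.4790 = 0.451 bits.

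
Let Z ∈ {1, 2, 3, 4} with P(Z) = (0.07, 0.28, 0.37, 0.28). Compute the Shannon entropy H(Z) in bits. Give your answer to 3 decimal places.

1.828 bits

H(Z) = −Σ p·log₂ p.
  −(0.07)·log₂(0.07) = 0.2686
  −(0.28)·log₂(0.28) = 0.5142
  −(0.37)·log₂(0.37) = 0.5307
  −(0.28)·log₂(0.28) = 0.5142
Sum: 0.2686 + 0.5142 + 0.5307 + 0.5142 = 1.828 bits.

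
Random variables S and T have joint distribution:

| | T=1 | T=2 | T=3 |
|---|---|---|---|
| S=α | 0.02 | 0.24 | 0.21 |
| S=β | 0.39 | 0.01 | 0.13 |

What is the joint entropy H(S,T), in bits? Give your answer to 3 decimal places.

2.059 bits

H(S,T) = −Σ p(x,y)·log₂ p(x,y) over all 6 cells.
  cell (α,1): −0.02·log₂0.02 = 0.1129
  cell (α,2): −0.24·log₂0.24 = 0.4941
  cell (α,3): −0.21·log₂0.21 = 0.4728
  cell (β,1): −0.39·log₂0.39 = 0.5298
  cell (β,2): −0.01·log₂0.01 = 0.0664
  cell (β,3): −0.13·log₂0.13 = 0.3826
Sum = 2.059 bits.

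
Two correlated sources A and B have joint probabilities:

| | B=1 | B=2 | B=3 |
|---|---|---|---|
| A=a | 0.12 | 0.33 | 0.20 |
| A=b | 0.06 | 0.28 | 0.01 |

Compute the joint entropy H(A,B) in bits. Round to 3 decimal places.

H(A,B) = −Σ p(x,y)·log₂ p(x,y) over all 6 cells.
  cell (a,1): −0.12·log₂0.12 = 0.3671
  cell (a,2): −0.33·log₂0.33 = 0.5278
  cell (a,3): −0.20·log₂0.20 = 0.4644
  cell (b,1): −0.06·log₂0.06 = 0.2435
  cell (b,2): −0.28·log₂0.28 = 0.5142
  cell (b,3): −0.01·log₂0.01 = 0.0664
Sum = 2.183 bits.

2.183 bits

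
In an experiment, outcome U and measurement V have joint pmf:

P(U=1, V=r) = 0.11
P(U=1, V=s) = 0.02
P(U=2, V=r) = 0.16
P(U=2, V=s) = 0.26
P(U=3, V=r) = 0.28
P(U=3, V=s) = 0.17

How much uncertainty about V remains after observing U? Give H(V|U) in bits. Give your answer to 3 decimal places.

Chain rule: H(V|U) = H(U,V) − H(U).
Marginals: p(U) = (0.1300, 0.4200, 0.4500), p(V) = (0.5500, 0.4500).
H(U,V) = 2.3403 bits; H(U) = 1.4267 bits.
H(V|U) = 2.3403 − 1.4267 = 0.914 bits.

0.914 bits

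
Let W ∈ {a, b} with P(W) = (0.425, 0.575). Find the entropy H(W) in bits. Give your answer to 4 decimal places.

H(W) = −Σ p·log₂ p.
  −(0.425)·log₂(0.425) = 0.52465
  −(0.575)·log₂(0.575) = 0.45906
Sum: 0.52465 + 0.45906 = 0.9837 bits.

0.9837 bits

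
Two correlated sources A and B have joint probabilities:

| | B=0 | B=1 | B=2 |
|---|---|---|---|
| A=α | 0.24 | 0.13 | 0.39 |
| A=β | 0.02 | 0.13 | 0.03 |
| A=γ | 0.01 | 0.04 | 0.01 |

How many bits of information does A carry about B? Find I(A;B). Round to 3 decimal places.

0.172 bits

Marginals: p(A) = (0.7600, 0.1800, 0.0600), p(B) = (0.2700, 0.3000, 0.4300).
I(A;B) = H(A) + H(B) − H(A,B).
H(A) = 0.9897, H(B) = 1.5547, H(A,B) = 2.3725.
I(A;B) = 0.9897 + 1.5547 − 2.3725 = 0.172 bits.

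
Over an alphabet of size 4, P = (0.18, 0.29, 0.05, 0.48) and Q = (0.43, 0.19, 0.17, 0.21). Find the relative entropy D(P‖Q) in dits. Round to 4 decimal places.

D(P‖Q) = Σ p·log₁₀(p/q).
  0.18·log₁₀(0.18/0.43) = -0.06808
  0.29·log₁₀(0.29/0.19) = 0.05326
  0.05·log₁₀(0.05/0.17) = -0.02657
  0.48·log₁₀(0.48/0.21) = 0.17233
D(P‖Q) = 0.1309 dits.

0.1309 dits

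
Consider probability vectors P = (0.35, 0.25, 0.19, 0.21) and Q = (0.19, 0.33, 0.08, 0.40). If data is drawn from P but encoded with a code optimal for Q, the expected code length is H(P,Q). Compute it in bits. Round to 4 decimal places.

H(P,Q) = −Σ p·log₂ q.
  −0.35·log₂(0.19) = 0.83858
  −0.25·log₂(0.33) = 0.39987
  −0.19·log₂(0.08) = 0.69233
  −0.21·log₂(0.40) = 0.27760
H(P,Q) = 2.2084 bits.

2.2084 bits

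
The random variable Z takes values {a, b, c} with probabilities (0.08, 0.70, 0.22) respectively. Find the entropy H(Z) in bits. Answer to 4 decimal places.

H(Z) = −Σ p·log₂ p.
  −(0.08)·log₂(0.08) = 0.29151
  −(0.70)·log₂(0.70) = 0.36020
  −(0.22)·log₂(0.22) = 0.48057
Sum: 0.29151 + 0.36020 + 0.48057 = 1.1323 bits.

1.1323 bits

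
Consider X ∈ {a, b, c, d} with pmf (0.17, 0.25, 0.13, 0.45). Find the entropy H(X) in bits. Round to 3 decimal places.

H(X) = −Σ p·log₂ p.
  −(0.17)·log₂(0.17) = 0.4346
  −(0.25)·log₂(0.25) = 0.5000
  −(0.13)·log₂(0.13) = 0.3826
  −(0.45)·log₂(0.45) = 0.5184
Sum: 0.4346 + 0.5000 + 0.3826 + 0.5184 = 1.836 bits.

1.836 bits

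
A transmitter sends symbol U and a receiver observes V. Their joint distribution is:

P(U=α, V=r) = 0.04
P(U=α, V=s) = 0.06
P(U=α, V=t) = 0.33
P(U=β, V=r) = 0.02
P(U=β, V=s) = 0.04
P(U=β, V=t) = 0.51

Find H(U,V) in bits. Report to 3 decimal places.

H(U,V) = −Σ p(x,y)·log₂ p(x,y) over all 6 cells.
  cell (α,r): −0.04·log₂0.04 = 0.1858
  cell (α,s): −0.06·log₂0.06 = 0.2435
  cell (α,t): −0.33·log₂0.33 = 0.5278
  cell (β,r): −0.02·log₂0.02 = 0.1129
  cell (β,s): −0.04·log₂0.04 = 0.1858
  cell (β,t): −0.51·log₂0.51 = 0.4954
Sum = 1.751 bits.

1.751 bits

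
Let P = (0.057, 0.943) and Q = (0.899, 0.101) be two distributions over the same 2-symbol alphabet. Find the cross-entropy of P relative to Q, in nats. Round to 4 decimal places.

2.1680 nats

H(P,Q) = −Σ p·ln q.
  −0.057·ln(0.899) = 0.00607
  −0.943·ln(0.101) = 2.16195
H(P,Q) = 2.1680 nats.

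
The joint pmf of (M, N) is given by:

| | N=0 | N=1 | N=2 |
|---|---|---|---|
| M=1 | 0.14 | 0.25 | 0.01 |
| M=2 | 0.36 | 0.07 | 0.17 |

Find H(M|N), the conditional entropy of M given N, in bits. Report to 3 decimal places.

Marginals: p(M) = (0.4000, 0.6000), p(N) = (0.5000, 0.3200, 0.1800).
H(M|N) = Σ p(N) · H(M|N=·).
  N=0: p=0.5000, H(M|N=0) = 0.8555
  N=1: p=0.3200, H(M|N=1) = 0.7579
  N=2: p=0.1800, H(M|N=2) = 0.3095
Weighted sum = 0.726 bits.

0.726 bits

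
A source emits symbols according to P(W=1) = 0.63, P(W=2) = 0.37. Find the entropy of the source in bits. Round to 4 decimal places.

0.9507 bits

H(W) = −Σ p·log₂ p.
  −(0.63)·log₂(0.63) = 0.41994
  −(0.37)·log₂(0.37) = 0.53073
Sum: 0.41994 + 0.53073 = 0.9507 bits.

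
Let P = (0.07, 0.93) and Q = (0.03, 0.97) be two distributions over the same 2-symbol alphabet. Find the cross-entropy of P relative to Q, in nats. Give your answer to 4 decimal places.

H(P,Q) = −Σ p·ln q.
  −0.07·ln(0.03) = 0.24546
  −0.93·ln(0.97) = 0.02833
H(P,Q) = 0.2738 nats.

0.2738 nats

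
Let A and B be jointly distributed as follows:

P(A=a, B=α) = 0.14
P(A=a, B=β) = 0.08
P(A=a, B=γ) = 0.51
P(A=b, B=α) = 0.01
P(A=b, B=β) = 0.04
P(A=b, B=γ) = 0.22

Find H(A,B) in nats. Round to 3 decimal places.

1.329 nats

H(A,B) = −Σ p(x,y)·ln p(x,y) over all 6 cells.
  cell (a,α): −0.14·ln0.14 = 0.2753
  cell (a,β): −0.08·ln0.08 = 0.2021
  cell (a,γ): −0.51·ln0.51 = 0.3434
  cell (b,α): −0.01·ln0.01 = 0.0461
  cell (b,β): −0.04·ln0.04 = 0.1288
  cell (b,γ): −0.22·ln0.22 = 0.3331
Sum = 1.329 nats.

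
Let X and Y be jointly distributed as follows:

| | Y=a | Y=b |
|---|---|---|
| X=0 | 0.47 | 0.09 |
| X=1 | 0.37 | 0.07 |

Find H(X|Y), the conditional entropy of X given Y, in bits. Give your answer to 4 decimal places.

Marginals: p(X) = (0.5600, 0.4400), p(Y) = (0.8400, 0.1600).
H(X|Y) = Σ p(Y) · H(X|Y=·).
  Y=a: p=0.8400, H(X|Y=a) = 0.9898
  Y=b: p=0.1600, H(X|Y=b) = 0.9887
Weighted sum = 0.9896 bits.

0.9896 bits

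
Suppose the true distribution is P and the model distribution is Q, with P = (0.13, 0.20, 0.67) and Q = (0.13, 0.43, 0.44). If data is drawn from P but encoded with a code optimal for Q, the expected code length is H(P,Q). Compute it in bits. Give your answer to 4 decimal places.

1.4197 bits

H(P,Q) = −Σ p·log₂ q.
  −0.13·log₂(0.13) = 0.38264
  −0.20·log₂(0.43) = 0.24352
  −0.67·log₂(0.44) = 0.79356
H(P,Q) = 1.4197 bits.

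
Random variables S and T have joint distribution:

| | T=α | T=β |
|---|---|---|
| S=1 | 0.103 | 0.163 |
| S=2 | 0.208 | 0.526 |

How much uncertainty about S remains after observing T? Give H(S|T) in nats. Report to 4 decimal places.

Chain rule: H(S|T) = H(S,T) − H(T).
Marginals: p(S) = (0.2660, 0.7340), p(T) = (0.3110, 0.6890).
H(S,T) = 1.1943 nats; H(T) = 0.6199 nats.
H(S|T) = 1.1943 − 0.6199 = 0.5744 nats.

0.5744 nats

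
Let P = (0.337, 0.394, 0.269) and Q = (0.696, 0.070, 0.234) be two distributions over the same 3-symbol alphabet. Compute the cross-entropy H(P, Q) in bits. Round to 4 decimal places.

H(P,Q) = −Σ p·log₂ q.
  −0.337·log₂(0.696) = 0.17620
  −0.394·log₂(0.070) = 1.51158
  −0.269·log₂(0.234) = 0.56367
H(P,Q) = 2.2514 bits.

2.2514 bits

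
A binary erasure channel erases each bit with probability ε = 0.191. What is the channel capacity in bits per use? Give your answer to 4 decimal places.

0.8090 bits

Binary erasure channel: capacity C = 1 − ε.
C = 1 − 0.191 = 0.8090 bits per channel use.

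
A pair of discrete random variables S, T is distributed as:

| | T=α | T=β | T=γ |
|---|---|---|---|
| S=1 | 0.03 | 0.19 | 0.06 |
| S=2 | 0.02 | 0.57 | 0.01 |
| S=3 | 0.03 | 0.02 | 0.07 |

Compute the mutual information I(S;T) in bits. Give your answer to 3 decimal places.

Marginals: p(S) = (0.2800, 0.6000, 0.1200), p(T) = (0.0800, 0.7800, 0.1400).
I(S;T) = H(S) + H(T) − H(S,T).
H(S) = 1.3235, H(T) = 0.9682, H(S,T) = 2.0253.
I(S;T) = 1.3235 + 0.9682 − 2.0253 = 0.266 bits.

0.266 bits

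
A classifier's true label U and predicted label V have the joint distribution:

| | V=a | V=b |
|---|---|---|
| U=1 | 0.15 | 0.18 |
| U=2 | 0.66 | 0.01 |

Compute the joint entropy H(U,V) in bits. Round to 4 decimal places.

1.3179 bits

H(U,V) = −Σ p(x,y)·log₂ p(x,y) over all 4 cells.
  cell (1,a): −0.15·log₂0.15 = 0.41054
  cell (1,b): −0.18·log₂0.18 = 0.44531
  cell (2,a): −0.66·log₂0.66 = 0.39564
  cell (2,b): −0.01·log₂0.01 = 0.06644
Sum = 1.3179 bits.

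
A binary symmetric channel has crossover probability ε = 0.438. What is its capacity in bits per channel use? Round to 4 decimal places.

Binary symmetric channel: C = 1 − h₂(ε) where h₂ is the binary entropy function.
h₂(0.438) = −0.438·log₂0.438 − 0.562·log₂0.562 = 0.9889.
C = 1 − 0.9889 = 0.0111 bits per channel use.

0.0111 bits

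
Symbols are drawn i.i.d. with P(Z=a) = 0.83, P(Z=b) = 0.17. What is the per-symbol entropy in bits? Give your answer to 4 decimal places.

H(Z) = −Σ p·log₂ p.
  −(0.83)·log₂(0.83) = 0.22312
  −(0.17)·log₂(0.17) = 0.43459
Sum: 0.22312 + 0.43459 = 0.6577 bits.

0.6577 bits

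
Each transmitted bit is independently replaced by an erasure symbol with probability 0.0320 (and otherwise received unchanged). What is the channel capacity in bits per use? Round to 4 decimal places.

Binary erasure channel: capacity C = 1 − ε.
C = 1 − 0.0320 = 0.9680 bits per channel use.

0.9680 bits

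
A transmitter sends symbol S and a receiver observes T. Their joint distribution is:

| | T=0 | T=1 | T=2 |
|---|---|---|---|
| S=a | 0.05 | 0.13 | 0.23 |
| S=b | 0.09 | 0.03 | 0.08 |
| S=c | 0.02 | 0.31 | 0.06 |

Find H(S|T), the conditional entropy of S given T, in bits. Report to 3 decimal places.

1.257 bits

Marginals: p(S) = (0.4100, 0.2000, 0.3900), p(T) = (0.1600, 0.4700, 0.3700).
H(S|T) = Σ p(T) · H(S|T=·).
  T=0: p=0.1600, H(S|T=0) = 1.3663
  T=1: p=0.4700, H(S|T=1) = 1.1622
  T=2: p=0.3700, H(S|T=2) = 1.3297
Weighted sum = 1.257 bits.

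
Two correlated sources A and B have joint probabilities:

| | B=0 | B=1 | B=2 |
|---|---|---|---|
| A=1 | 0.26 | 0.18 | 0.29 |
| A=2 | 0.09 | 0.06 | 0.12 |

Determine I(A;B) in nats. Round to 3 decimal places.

0.001 nats

Marginals: p(A) = (0.7300, 0.2700), p(B) = (0.3500, 0.2400, 0.4100).
I(A;B) = H(A) + H(B) − H(A,B).
H(A) = 0.5833, H(B) = 1.0755, H(A,B) = 1.6578.
I(A;B) = 0.5833 + 1.0755 − 1.6578 = 0.001 nats.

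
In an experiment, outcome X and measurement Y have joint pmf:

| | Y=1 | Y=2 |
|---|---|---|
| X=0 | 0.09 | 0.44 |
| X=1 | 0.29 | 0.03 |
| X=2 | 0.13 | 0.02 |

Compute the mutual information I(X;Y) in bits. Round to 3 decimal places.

Marginals: p(X) = (0.5300, 0.3200, 0.1500), p(Y) = (0.5100, 0.4900).
I(X;Y) = Σ p(x,y)·log₂[p(x,y)/(p(x)p(y))].
  (0,1): 0.09·log₂(0.3330) = -0.1428
  (0,2): 0.44·log₂(1.6943) = 0.3347
  (1,1): 0.29·log₂(1.7770) = 0.2405
  (1,2): 0.03·log₂(0.1913) = -0.0716
  (2,1): 0.13·log₂(1.6993) = 0.0994
  (2,2): 0.02·log₂(0.2721) = -0.0376
Sum = 0.423 bits.

0.423 bits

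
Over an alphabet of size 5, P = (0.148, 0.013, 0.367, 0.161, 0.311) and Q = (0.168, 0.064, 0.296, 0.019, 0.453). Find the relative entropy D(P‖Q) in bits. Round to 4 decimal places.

D(P‖Q) = Σ p·log₂(p/q).
  0.148·log₂(0.148/0.168) = -0.02706
  0.013·log₂(0.013/0.064) = -0.02989
  0.367·log₂(0.367/0.296) = 0.11384
  0.161·log₂(0.161/0.019) = 0.49636
  0.311·log₂(0.311/0.453) = -0.16875
D(P‖Q) = 0.3845 bits.

0.3845 bits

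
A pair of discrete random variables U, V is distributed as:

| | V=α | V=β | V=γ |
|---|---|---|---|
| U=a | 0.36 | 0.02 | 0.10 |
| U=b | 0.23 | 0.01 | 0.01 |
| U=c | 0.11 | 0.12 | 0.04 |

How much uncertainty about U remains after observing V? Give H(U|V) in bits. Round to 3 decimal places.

1.318 bits

Chain rule: H(U|V) = H(U,V) − H(V).
Marginals: p(U) = (0.4800, 0.2500, 0.2700), p(V) = (0.7000, 0.1500, 0.1500).
H(U,V) = 2.4993 bits; H(V) = 1.1813 bits.
H(U|V) = 2.4993 − 1.1813 = 1.318 bits.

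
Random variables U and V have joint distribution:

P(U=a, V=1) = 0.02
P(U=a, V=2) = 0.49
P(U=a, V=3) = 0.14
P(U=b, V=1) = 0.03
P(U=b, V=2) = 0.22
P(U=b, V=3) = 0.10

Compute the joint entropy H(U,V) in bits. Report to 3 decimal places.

H(U,V) = −Σ p(x,y)·log₂ p(x,y) over all 6 cells.
  cell (a,1): −0.02·log₂0.02 = 0.1129
  cell (a,2): −0.49·log₂0.49 = 0.5043
  cell (a,3): −0.14·log₂0.14 = 0.3971
  cell (b,1): −0.03·log₂0.03 = 0.1518
  cell (b,2): −0.22·log₂0.22 = 0.4806
  cell (b,3): −0.10·log₂0.10 = 0.3322
Sum = 1.979 bits.

1.979 bits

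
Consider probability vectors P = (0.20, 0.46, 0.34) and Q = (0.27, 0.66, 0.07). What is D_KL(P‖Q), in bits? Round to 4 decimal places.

0.4491 bits

D(P‖Q) = Σ p·log₂(p/q).
  0.20·log₂(0.20/0.27) = -0.08659
  0.46·log₂(0.46/0.66) = -0.23958
  0.34·log₂(0.34/0.07) = 0.77524
D(P‖Q) = 0.4491 bits.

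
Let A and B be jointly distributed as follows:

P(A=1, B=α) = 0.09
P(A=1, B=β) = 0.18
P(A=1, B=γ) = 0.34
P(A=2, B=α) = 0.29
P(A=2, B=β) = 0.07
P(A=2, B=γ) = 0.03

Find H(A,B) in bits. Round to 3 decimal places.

2.225 bits

H(A,B) = −Σ p(x,y)·log₂ p(x,y) over all 6 cells.
  cell (1,α): −0.09·log₂0.09 = 0.3127
  cell (1,β): −0.18·log₂0.18 = 0.4453
  cell (1,γ): −0.34·log₂0.34 = 0.5292
  cell (2,α): −0.29·log₂0.29 = 0.5179
  cell (2,β): −0.07·log₂0.07 = 0.2686
  cell (2,γ): −0.03·log₂0.03 = 0.1518
Sum = 2.225 bits.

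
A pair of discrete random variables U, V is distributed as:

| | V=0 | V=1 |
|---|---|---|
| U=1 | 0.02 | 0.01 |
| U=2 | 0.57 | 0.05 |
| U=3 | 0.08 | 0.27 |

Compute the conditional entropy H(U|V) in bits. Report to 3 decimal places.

Chain rule: H(U|V) = H(U,V) − H(V).
Marginals: p(U) = (0.0300, 0.6200, 0.3500), p(V) = (0.6700, 0.3300).
H(U,V) = 1.6592 bits; H(V) = 0.9149 bits.
H(U|V) = 1.6592 − 0.9149 = 0.744 bits.

0.744 bits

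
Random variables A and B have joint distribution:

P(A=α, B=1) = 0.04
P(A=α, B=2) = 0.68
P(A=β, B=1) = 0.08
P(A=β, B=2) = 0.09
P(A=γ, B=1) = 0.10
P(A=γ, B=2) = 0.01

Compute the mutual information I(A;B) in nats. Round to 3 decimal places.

Marginals: p(A) = (0.7200, 0.1700, 0.1100), p(B) = (0.2200, 0.7800).
I(A;B) = H(A) + H(B) − H(A,B).
H(A) = 0.7806, H(B) = 0.5269, H(A,B) = 1.0861.
I(A;B) = 0.7806 + 0.5269 − 1.0861 = 0.221 nats.

0.221 nats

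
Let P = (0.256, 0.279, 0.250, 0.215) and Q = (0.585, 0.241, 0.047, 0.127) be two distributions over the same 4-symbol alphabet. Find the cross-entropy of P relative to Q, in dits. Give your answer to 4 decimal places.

0.7567 dits

H(P,Q) = −Σ p·log₁₀ q.
  −0.256·log₁₀(0.585) = 0.05961
  −0.279·log₁₀(0.241) = 0.17242
  −0.250·log₁₀(0.047) = 0.33198
  −0.215·log₁₀(0.127) = 0.19268
H(P,Q) = 0.7567 dits.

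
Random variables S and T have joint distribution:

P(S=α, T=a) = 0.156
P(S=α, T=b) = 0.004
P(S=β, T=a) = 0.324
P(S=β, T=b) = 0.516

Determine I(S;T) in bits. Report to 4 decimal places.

0.1638 bits

Marginals: p(S) = (0.1600, 0.8400), p(T) = (0.4800, 0.5200).
I(S;T) = Σ p(x,y)·log₂[p(x,y)/(p(x)p(y))].
  (α,a): 0.156·log₂(2.0312) = 0.15949
  (α,b): 0.004·log₂(0.0481) = -0.01751
  (β,a): 0.324·log₂(0.8036) = -0.10222
  (β,b): 0.516·log₂(1.1813) = 0.12405
Sum = 0.1638 bits.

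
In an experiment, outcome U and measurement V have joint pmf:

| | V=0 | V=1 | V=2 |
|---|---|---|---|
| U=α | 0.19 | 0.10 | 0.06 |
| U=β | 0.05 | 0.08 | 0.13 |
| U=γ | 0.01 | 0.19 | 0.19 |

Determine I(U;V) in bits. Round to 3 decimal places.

Marginals: p(U) = (0.3500, 0.2600, 0.3900), p(V) = (0.2500, 0.3700, 0.3800).
I(U;V) = H(U) + H(V) − H(U,V).
H(U) = 1.5652, H(V) = 1.5612, H(U,V) = 2.8981.
I(U;V) = 1.5652 + 1.5612 − 2.8981 = 0.228 bits.

0.228 bits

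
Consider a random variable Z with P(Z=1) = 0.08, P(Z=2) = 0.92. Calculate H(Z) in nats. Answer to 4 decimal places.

0.2788 nats

H(Z) = −Σ p·ln p.
  −(0.08)·ln(0.08) = 0.20206
  −(0.92)·ln(0.92) = 0.07671
Sum: 0.20206 + 0.07671 = 0.2788 nats.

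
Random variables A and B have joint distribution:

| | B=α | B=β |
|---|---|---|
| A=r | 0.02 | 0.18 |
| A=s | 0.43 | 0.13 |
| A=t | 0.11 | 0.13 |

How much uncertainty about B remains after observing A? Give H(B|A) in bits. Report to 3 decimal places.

Chain rule: H(B|A) = H(A,B) − H(A).
Marginals: p(A) = (0.2000, 0.5600, 0.2400), p(B) = (0.5600, 0.4400).
H(A,B) = 2.1973 bits; H(A) = 1.4270 bits.
H(B|A) = 2.1973 − 1.4270 = 0.770 bits.

0.770 bits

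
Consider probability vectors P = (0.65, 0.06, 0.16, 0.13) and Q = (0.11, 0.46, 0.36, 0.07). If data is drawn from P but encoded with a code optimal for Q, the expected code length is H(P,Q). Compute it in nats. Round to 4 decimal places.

1.9905 nats

H(P,Q) = −Σ p·ln q.
  −0.65·ln(0.11) = 1.43473
  −0.06·ln(0.46) = 0.04659
  −0.16·ln(0.36) = 0.16346
  −0.13·ln(0.07) = 0.34570
H(P,Q) = 1.9905 nats.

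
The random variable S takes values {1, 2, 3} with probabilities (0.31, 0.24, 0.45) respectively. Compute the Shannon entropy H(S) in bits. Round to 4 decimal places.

H(S) = −Σ p·log₂ p.
  −(0.31)·log₂(0.31) = 0.52379
  −(0.24)·log₂(0.24) = 0.49413
  −(0.45)·log₂(0.45) = 0.51840
Sum: 0.52379 + 0.49413 + 0.51840 = 1.5363 bits.

1.5363 bits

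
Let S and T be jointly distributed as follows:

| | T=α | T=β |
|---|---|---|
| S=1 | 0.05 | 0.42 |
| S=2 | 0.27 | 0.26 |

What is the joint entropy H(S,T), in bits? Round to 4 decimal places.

H(S,T) = −Σ p(x,y)·log₂ p(x,y) over all 4 cells.
  cell (1,α): −0.05·log₂0.05 = 0.21610
  cell (1,β): −0.42·log₂0.42 = 0.52565
  cell (2,α): −0.27·log₂0.27 = 0.51002
  cell (2,β): −0.26·log₂0.26 = 0.50529
Sum = 1.7571 bits.

1.7571 bits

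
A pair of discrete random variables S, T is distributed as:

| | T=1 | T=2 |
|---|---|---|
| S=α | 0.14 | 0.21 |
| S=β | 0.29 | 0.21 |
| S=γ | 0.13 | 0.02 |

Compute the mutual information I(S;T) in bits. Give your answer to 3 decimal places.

0.074 bits

Marginals: p(S) = (0.3500, 0.5000, 0.1500), p(T) = (0.5600, 0.4400).
I(S;T) = Σ p(x,y)·log₂[p(x,y)/(p(x)p(y))].
  (α,1): 0.14·log₂(0.7143) = -0.0680
  (α,2): 0.21·log₂(1.3636) = 0.0940
  (β,1): 0.29·log₂(1.0357) = 0.0147
  (β,2): 0.21·log₂(0.9545) = -0.0141
  (γ,1): 0.13·log₂(1.5476) = 0.0819
  (γ,2): 0.02·log₂(0.3030) = -0.0344
Sum = 0.074 bits.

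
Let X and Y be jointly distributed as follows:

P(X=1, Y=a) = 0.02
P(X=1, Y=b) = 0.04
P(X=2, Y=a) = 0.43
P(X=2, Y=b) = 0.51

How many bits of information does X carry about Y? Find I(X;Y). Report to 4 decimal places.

0.0026 bits

Marginals: p(X) = (0.0600, 0.9400), p(Y) = (0.4500, 0.5500).
I(X;Y) = H(X) + H(Y) − H(X,Y).
H(X) = 0.3274, H(Y) = 0.9928, H(X,Y) = 1.3176.
I(X;Y) = 0.3274 + 0.9928 − 1.3176 = 0.0026 bits.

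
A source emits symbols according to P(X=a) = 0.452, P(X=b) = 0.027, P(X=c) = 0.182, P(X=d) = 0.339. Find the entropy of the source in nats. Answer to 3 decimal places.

H(X) = −Σ p·ln p.
  −(0.452)·ln(0.452) = 0.3589
  −(0.027)·ln(0.027) = 0.0975
  −(0.182)·ln(0.182) = 0.3101
  −(0.339)·ln(0.339) = 0.3667
Sum: 0.3589 + 0.0975 + 0.3101 + 0.3667 = 1.133 nats.

1.133 nats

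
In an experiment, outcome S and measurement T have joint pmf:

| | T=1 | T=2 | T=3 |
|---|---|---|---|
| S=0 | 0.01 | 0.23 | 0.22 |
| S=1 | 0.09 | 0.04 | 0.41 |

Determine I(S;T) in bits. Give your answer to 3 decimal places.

Marginals: p(S) = (0.4600, 0.5400), p(T) = (0.1000, 0.2700, 0.6300).
I(S;T) = Σ p(x,y)·log₂[p(x,y)/(p(x)p(y))].
  (0,1): 0.01·log₂(0.2174) = -0.0220
  (0,2): 0.23·log₂(1.8519) = 0.2045
  (0,3): 0.22·log₂(0.7591) = -0.0875
  (1,1): 0.09·log₂(1.6667) = 0.0663
  (1,2): 0.04·log₂(0.2743) = -0.0746
  (1,3): 0.41·log₂(1.2052) = 0.1104
Sum = 0.197 bits.

0.197 bits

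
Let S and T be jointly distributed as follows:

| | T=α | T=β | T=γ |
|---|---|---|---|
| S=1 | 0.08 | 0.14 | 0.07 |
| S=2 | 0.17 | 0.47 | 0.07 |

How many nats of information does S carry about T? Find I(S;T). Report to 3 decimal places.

Marginals: p(S) = (0.2900, 0.7100), p(T) = (0.2500, 0.6100, 0.1400).
I(S;T) = H(S) + H(T) − H(S,T).
H(S) = 0.6022, H(T) = 0.9234, H(S,T) = 1.5057.
I(S;T) = 0.6022 + 0.9234 − 1.5057 = 0.020 nats.

0.020 nats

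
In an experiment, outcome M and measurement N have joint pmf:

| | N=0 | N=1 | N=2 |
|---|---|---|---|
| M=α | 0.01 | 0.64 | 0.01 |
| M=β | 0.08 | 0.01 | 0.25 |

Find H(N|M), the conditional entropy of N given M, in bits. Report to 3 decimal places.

Chain rule: H(N|M) = H(M,N) − H(M).
Marginals: p(M) = (0.6600, 0.3400), p(N) = (0.0900, 0.6500, 0.2600).
H(M,N) = 1.4029 bits; H(M) = 0.9248 bits.
H(N|M) = 1.4029 − 0.9248 = 0.478 bits.

0.478 bits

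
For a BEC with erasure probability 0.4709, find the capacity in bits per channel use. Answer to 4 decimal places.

0.5291 bits

Binary erasure channel: capacity C = 1 − ε.
C = 1 − 0.4709 = 0.5291 bits per channel use.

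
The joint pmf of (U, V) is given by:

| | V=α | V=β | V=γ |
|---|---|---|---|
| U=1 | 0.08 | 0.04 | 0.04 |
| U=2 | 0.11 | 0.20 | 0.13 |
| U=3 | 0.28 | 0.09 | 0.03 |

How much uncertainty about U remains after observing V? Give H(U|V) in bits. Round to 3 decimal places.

Marginals: p(U) = (0.1600, 0.4400, 0.4000), p(V) = (0.4700, 0.3300, 0.2000).
H(U|V) = Σ p(V) · H(U|V=·).
  V=α: p=0.4700, H(U|V=α) = 1.3703
  V=β: p=0.3300, H(U|V=β) = 1.3181
  V=γ: p=0.2000, H(U|V=γ) = 1.2789
Weighted sum = 1.335 bits.

1.335 bits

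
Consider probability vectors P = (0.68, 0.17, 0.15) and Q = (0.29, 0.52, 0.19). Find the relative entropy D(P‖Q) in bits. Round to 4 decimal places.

0.5107 bits

D(P‖Q) = Σ p·log₂(p/q).
  0.68·log₂(0.68/0.29) = 0.83605
  0.17·log₂(0.17/0.52) = -0.27421
  0.15·log₂(0.15/0.19) = -0.05116
D(P‖Q) = 0.5107 bits.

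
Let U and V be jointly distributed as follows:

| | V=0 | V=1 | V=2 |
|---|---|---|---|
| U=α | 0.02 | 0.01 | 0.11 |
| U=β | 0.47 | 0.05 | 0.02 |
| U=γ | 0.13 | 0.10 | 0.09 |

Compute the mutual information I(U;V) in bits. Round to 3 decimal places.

0.336 bits

Marginals: p(U) = (0.1400, 0.5400, 0.3200), p(V) = (0.6200, 0.1600, 0.2200).
I(U;V) = Σ p(x,y)·log₂[p(x,y)/(p(x)p(y))].
  (α,0): 0.02·log₂(0.2304) = -0.0424
  (α,1): 0.01·log₂(0.4464) = -0.0116
  (α,2): 0.11·log₂(3.5714) = 0.2020
  (β,0): 0.47·log₂(1.4038) = 0.2300
  (β,1): 0.05·log₂(0.5787) = -0.0395
  (β,2): 0.02·log₂(0.1684) = -0.0514
  (γ,0): 0.13·log₂(0.6552) = -0.0793
  (γ,1): 0.10·log₂(1.9531) = 0.0966
  (γ,2): 0.09·log₂(1.2784) = 0.0319
Sum = 0.336 bits.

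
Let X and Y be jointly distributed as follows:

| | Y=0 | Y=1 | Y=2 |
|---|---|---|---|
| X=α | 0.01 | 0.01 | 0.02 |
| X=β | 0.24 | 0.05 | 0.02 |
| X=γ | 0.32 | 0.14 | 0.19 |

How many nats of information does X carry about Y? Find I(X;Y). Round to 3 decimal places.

Marginals: p(X) = (0.0400, 0.3100, 0.6500), p(Y) = (0.5700, 0.2000, 0.2300).
I(X;Y) = Σ p(x,y)·ln[p(x,y)/(p(x)p(y))].
  (α,0): 0.01·ln(0.4386) = -0.0082
  (α,1): 0.01·ln(1.2500) = 0.0022
  (α,2): 0.02·ln(2.1739) = 0.0155
  (β,0): 0.24·ln(1.3582) = 0.0735
  (β,1): 0.05·ln(0.8065) = -0.0108
  (β,2): 0.02·ln(0.2805) = -0.0254
  (γ,0): 0.32·ln(0.8637) = -0.0469
  (γ,1): 0.14·ln(1.0769) = 0.0104
  (γ,2): 0.19·ln(1.2709) = 0.0455
Sum = 0.056 nats.

0.056 nats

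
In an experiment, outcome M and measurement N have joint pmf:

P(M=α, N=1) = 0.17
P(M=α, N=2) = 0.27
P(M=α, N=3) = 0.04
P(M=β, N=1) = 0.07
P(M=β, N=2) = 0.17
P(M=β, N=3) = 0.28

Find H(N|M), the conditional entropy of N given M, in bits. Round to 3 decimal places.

Marginals: p(M) = (0.4800, 0.5200), p(N) = (0.2400, 0.4400, 0.3200).
H(N|M) = Σ p(M) · H(N|M=·).
  M=α: p=0.4800, H(N|M=α) = 1.2960
  M=β: p=0.5200, H(N|M=β) = 1.3977
Weighted sum = 1.349 bits.

1.349 bits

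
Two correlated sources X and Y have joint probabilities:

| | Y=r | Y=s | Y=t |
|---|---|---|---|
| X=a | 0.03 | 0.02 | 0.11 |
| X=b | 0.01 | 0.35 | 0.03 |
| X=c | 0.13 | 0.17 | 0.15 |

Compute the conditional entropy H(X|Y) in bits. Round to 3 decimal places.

1.158 bits

Marginals: p(X) = (0.1600, 0.3900, 0.4500), p(Y) = (0.1700, 0.5400, 0.2900).
H(X|Y) = Σ p(Y) · H(X|Y=·).
  Y=r: p=0.1700, H(X|Y=r) = 0.9780
  Y=s: p=0.5400, H(X|Y=s) = 1.1065
  Y=t: p=0.2900, H(X|Y=t) = 1.3610
Weighted sum = 1.158 bits.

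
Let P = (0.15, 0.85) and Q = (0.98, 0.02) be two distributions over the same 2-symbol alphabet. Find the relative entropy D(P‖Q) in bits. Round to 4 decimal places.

4.1918 bits

D(P‖Q) = Σ p·log₂(p/q).
  0.15·log₂(0.15/0.98) = -0.40617
  0.85·log₂(0.85/0.02) = 4.59798
D(P‖Q) = 4.1918 bits.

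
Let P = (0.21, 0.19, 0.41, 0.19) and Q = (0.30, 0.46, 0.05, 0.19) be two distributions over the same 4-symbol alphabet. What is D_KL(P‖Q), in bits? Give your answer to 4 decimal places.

D(P‖Q) = Σ p·log₂(p/q).
  0.21·log₂(0.21/0.30) = -0.10806
  0.19·log₂(0.19/0.46) = -0.24237
  0.41·log₂(0.41/0.05) = 1.24461
  0.19·log₂(0.19/0.19) = 0.00000
D(P‖Q) = 0.8942 bits.

0.8942 bits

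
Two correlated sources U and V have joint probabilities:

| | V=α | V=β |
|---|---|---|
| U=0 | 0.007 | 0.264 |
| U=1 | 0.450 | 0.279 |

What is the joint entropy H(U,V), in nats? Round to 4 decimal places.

H(U,V) = −Σ p(x,y)·ln p(x,y) over all 4 cells.
  cell (0,α): −0.007·ln0.007 = 0.03473
  cell (0,β): −0.264·ln0.264 = 0.35160
  cell (1,α): −0.450·ln0.450 = 0.35933
  cell (1,β): −0.279·ln0.279 = 0.35616
Sum = 1.1018 nats.

1.1018 nats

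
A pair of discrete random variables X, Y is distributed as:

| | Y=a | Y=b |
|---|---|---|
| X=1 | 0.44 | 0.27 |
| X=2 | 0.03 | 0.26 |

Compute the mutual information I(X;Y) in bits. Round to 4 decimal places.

Marginals: p(X) = (0.7100, 0.2900), p(Y) = (0.4700, 0.5300).
I(X;Y) = Σ p(x,y)·log₂[p(x,y)/(p(x)p(y))].
  (1,a): 0.44·log₂(1.3185) = 0.17554
  (1,b): 0.27·log₂(0.7175) = -0.12931
  (2,a): 0.03·log₂(0.2201) = -0.06551
  (2,b): 0.26·log₂(1.6916) = 0.19718
Sum = 0.1779 bits.

0.1779 bits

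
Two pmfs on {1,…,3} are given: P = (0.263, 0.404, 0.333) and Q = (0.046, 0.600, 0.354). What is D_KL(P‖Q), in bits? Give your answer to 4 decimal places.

0.4016 bits

D(P‖Q) = Σ p·log₂(p/q).
  0.263·log₂(0.263/0.046) = 0.66154
  0.404·log₂(0.404/0.600) = -0.23053
  0.333·log₂(0.333/0.354) = -0.02938
D(P‖Q) = 0.4016 bits.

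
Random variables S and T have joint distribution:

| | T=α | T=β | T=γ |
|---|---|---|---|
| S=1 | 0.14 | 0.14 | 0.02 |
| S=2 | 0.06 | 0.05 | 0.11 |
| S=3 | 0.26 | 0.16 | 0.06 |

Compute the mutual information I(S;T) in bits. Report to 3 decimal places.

Marginals: p(S) = (0.3000, 0.2200, 0.4800), p(T) = (0.4600, 0.3500, 0.1900).
I(S;T) = Σ p(x,y)·log₂[p(x,y)/(p(x)p(y))].
  (1,α): 0.14·log₂(1.0145) = 0.0029
  (1,β): 0.14·log₂(1.3333) = 0.0581
  (1,γ): 0.02·log₂(0.3509) = -0.0302
  (2,α): 0.06·log₂(0.5929) = -0.0453
  (2,β): 0.05·log₂(0.6494) = -0.0311
  (2,γ): 0.11·log₂(2.6316) = 0.1536
  (3,α): 0.26·log₂(1.1775) = 0.0613
  (3,β): 0.16·log₂(0.9524) = -0.0113
  (3,γ): 0.06·log₂(0.6579) = -0.0362
Sum = 0.122 bits.

0.122 bits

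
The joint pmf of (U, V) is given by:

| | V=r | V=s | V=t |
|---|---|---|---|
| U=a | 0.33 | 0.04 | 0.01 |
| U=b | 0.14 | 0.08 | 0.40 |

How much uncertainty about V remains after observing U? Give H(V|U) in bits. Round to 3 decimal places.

Chain rule: H(V|U) = H(U,V) − H(U).
Marginals: p(U) = (0.3800, 0.6200), p(V) = (0.4700, 0.1200, 0.4100).
H(U,V) = 1.9974 bits; H(U) = 0.9580 bits.
H(V|U) = 1.9974 − 0.9580 = 1.039 bits.

1.039 bits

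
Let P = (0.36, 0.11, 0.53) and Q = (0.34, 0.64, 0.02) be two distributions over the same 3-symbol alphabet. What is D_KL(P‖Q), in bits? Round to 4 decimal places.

2.2560 bits

D(P‖Q) = Σ p·log₂(p/q).
  0.36·log₂(0.36/0.34) = 0.02969
  0.11·log₂(0.11/0.64) = -0.27946
  0.53·log₂(0.53/0.02) = 2.50580
D(P‖Q) = 2.2560 bits.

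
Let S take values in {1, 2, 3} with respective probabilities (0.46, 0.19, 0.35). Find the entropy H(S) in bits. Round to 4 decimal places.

H(S) = −Σ p·log₂ p.
  −(0.46)·log₂(0.46) = 0.51534
  −(0.19)·log₂(0.19) = 0.45523
  −(0.35)·log₂(0.35) = 0.53010
Sum: 0.51534 + 0.45523 + 0.53010 = 1.5007 bits.

1.5007 bits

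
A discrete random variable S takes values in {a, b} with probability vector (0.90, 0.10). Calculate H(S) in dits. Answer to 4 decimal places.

H(S) = −Σ p·log₁₀ p.
  −(0.90)·log₁₀(0.90) = 0.04118
  −(0.10)·log₁₀(0.10) = 0.10000
Sum: 0.04118 + 0.10000 = 0.1412 dits.

0.1412 dits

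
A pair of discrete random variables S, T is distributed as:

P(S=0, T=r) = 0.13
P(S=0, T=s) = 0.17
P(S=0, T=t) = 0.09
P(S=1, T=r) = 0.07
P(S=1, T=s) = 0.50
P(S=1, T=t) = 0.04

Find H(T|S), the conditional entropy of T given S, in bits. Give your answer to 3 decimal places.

Chain rule: H(T|S) = H(S,T) − H(S).
Marginals: p(S) = (0.3900, 0.6100), p(T) = (0.2000, 0.6700, 0.1300).
H(S,T) = 2.0842 bits; H(S) = 0.9648 bits.
H(T|S) = 2.0842 − 0.9648 = 1.119 bits.

1.119 bits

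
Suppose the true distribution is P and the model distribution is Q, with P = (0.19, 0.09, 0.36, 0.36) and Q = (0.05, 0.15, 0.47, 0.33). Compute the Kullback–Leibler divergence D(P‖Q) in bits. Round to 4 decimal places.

D(P‖Q) = Σ p·log₂(p/q).
  0.19·log₂(0.19/0.05) = 0.36594
  0.09·log₂(0.09/0.15) = -0.06633
  0.36·log₂(0.36/0.47) = -0.13848
  0.36·log₂(0.36/0.33) = 0.04519
D(P‖Q) = 0.2063 bits.

0.2063 bits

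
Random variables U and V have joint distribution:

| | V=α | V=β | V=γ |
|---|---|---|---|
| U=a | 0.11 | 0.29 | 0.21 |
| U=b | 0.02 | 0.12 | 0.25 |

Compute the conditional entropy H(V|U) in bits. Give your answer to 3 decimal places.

Marginals: p(U) = (0.6100, 0.3900), p(V) = (0.1300, 0.4100, 0.4600).
H(V|U) = Σ p(U) · H(V|U=·).
  U=a: p=0.6100, H(V|U=a) = 1.4853
  U=b: p=0.3900, H(V|U=b) = 1.1542
Weighted sum = 1.356 bits.

1.356 bits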